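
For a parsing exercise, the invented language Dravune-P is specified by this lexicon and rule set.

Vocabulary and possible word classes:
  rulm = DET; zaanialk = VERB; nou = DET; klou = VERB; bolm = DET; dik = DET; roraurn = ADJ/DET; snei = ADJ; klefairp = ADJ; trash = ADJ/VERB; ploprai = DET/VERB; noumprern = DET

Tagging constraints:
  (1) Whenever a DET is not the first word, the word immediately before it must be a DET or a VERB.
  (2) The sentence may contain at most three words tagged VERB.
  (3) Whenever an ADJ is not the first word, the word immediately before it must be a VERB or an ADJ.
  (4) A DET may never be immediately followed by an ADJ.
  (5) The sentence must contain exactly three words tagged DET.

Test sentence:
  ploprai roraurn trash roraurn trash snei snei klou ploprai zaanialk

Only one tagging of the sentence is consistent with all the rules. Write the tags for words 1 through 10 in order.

DET DET VERB ADJ ADJ ADJ ADJ VERB DET VERB

Candidates per position — 1:ploprai {DET,VERB}; 2:roraurn {ADJ,DET}; 3:trash {ADJ,VERB}; 4:roraurn {ADJ,DET}; 5:trash {ADJ,VERB}; 6:snei {ADJ}; 7:snei {ADJ}; 8:klou {VERB}; 9:ploprai {DET,VERB}; 10:zaanialk {VERB}.
The remaining ambiguous positions (1, 2, 3, 4, 5, 9) are resolved jointly — only one combination satisfies every rule.
The unique satisfying tagging is: DET DET VERB ADJ ADJ ADJ ADJ VERB DET VERB.
Verifying each rule — rule 1 ✓; rule 2 ✓; rule 3 ✓; rule 4 ✓; rule 5 ✓.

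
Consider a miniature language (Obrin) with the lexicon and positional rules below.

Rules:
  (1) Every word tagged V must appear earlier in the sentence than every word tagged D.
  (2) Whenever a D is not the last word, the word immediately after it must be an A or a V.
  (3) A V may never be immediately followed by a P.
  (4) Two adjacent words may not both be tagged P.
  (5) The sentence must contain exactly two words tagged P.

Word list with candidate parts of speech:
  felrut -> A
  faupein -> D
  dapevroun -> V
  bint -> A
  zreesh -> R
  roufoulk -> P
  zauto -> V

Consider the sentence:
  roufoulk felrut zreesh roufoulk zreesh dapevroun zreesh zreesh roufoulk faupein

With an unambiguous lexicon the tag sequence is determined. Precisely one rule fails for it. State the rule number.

5

Fixed tagging: P A R P R V R R P D.
Rule check: R1 ✓, R2 ✓, R3 ✓, R4 ✓, R5 ✗.
Only rule 5 fails.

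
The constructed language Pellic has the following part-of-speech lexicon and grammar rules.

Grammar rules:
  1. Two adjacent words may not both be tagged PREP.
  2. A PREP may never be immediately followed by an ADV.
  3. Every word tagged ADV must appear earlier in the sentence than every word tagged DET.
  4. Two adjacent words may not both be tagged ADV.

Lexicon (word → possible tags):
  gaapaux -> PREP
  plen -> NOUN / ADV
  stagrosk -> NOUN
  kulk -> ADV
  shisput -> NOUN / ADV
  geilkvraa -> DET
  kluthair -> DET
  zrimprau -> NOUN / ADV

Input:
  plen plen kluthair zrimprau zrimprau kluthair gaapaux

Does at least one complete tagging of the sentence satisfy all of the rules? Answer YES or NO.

Candidates per position — 1:plen {NOUN,ADV}; 2:plen {NOUN,ADV}; 3:kluthair {DET}; 4:zrimprau {NOUN,ADV}; 5:zrimprau {NOUN,ADV}; 6:kluthair {DET}; 7:gaapaux {PREP}.
One satisfying assignment: ADV NOUN DET NOUN NOUN DET PREP.
Checking: rule 1 ✓; rule 2 ✓; rule 3 ✓; rule 4 ✓.

YES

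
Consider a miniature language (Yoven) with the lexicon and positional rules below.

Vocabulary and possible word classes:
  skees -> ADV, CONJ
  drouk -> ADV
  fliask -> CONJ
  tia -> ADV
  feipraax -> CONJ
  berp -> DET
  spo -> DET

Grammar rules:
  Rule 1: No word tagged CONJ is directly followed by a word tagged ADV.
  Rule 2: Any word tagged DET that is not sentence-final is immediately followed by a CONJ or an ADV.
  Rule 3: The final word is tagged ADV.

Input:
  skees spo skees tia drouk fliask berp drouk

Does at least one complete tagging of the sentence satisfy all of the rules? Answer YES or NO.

Candidates per position — 1:skees {ADV,CONJ}; 2:spo {DET}; 3:skees {ADV,CONJ}; 4:tia {ADV}; 5:drouk {ADV}; 6:fliask {CONJ}; 7:berp {DET}; 8:drouk {ADV}.
One satisfying assignment: CONJ DET ADV ADV ADV CONJ DET ADV.
Check: rule 1 ok; rule 2 ok; rule 3 ok.

YES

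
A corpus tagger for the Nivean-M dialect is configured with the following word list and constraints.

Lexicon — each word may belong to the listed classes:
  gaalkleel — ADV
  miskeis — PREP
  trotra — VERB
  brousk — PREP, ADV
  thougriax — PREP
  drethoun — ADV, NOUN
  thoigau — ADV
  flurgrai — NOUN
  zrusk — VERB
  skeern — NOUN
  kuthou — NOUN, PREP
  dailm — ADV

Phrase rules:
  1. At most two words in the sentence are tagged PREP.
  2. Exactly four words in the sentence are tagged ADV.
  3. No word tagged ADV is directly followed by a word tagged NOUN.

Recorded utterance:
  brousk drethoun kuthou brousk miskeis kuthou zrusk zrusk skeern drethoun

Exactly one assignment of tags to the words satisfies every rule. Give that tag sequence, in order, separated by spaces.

ADV ADV PREP ADV PREP NOUN VERB VERB NOUN ADV

Candidates per position — 1:brousk {PREP,ADV}; 2:drethoun {ADV,NOUN}; 3:kuthou {NOUN,PREP}; 4:brousk {PREP,ADV}; 5:miskeis {PREP}; 6:kuthou {NOUN,PREP}; 7:zrusk {VERB}; 8:zrusk {VERB}; 9:skeern {NOUN}; 10:drethoun {ADV,NOUN}.
At position 1, choosing PREP makes rule 2 impossible to satisfy; hence ADV.
At position 2, choosing NOUN makes rule 2 impossible to satisfy; hence ADV.
At position 3, choosing NOUN makes rule 3 impossible to satisfy; hence PREP.
At position 4, choosing PREP makes rule 1 impossible to satisfy; hence ADV.
At position 6, choosing PREP makes rule 1 impossible to satisfy; hence NOUN.
At position 10, choosing NOUN makes rule 2 impossible to satisfy; hence ADV.
The unique satisfying tagging is: ADV ADV PREP ADV PREP NOUN VERB VERB NOUN ADV.
Verifying each rule — rule 1 ok; rule 2 ok; rule 3 ok.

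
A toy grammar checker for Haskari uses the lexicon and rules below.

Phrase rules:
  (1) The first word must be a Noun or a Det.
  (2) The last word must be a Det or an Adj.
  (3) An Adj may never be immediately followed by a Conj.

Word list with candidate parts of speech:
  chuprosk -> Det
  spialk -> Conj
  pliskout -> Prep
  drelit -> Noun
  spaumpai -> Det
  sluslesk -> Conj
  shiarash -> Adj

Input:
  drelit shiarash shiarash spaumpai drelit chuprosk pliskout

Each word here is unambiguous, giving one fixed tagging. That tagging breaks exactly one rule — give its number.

2

Fixed tagging: Noun Adj Adj Det Noun Det Prep.
Applying the rules: R1 pass, R2 fail, R3 pass.
Only rule 2 fails.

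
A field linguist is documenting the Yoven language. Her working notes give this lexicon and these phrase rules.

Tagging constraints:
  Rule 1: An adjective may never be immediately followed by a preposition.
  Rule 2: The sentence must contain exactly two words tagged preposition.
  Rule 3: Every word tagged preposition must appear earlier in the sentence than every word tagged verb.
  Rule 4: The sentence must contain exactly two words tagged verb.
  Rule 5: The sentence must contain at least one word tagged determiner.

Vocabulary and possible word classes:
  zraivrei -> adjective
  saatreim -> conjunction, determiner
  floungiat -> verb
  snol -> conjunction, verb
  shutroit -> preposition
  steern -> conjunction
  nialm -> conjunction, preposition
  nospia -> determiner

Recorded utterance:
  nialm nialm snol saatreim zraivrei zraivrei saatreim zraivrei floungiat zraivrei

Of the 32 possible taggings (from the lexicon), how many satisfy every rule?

Candidates per position — 1:nialm {conjunction,preposition}; 2:nialm {conjunction,preposition}; 3:snol {conjunction,verb}; 4:saatreim {conjunction,determiner}; 5:zraivrei {adjective}; 6:zraivrei {adjective}; 7:saatreim {conjunction,determiner}; 8:zraivrei {adjective}; 9:floungiat {verb}; 10:zraivrei {adjective}.
There are 32 candidate sequences in total.
The sequences that satisfy every rule: preposition preposition verb conjunction adjective adjective determiner adjective verb adjective; preposition preposition verb determiner adjective adjective conjunction adjective verb adjective; preposition preposition verb determiner adjective adjective determiner adjective verb adjective.
Count = 3.

3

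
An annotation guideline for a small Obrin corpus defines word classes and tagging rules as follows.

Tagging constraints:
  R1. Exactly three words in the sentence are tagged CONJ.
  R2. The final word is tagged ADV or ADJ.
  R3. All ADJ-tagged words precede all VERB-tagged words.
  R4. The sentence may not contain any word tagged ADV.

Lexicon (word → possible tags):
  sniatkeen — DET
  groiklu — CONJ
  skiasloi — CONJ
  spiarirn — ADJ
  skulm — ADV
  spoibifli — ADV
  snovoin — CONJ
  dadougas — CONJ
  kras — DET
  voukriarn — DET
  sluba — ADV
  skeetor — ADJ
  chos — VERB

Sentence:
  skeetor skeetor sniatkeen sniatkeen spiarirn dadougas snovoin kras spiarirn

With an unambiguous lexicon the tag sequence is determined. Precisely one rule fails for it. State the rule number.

Fixed tagging: ADJ ADJ DET DET ADJ CONJ CONJ DET ADJ.
Rule check: R1 violated, R2 holds, R3 holds, R4 holds.
Only rule 1 fails.

1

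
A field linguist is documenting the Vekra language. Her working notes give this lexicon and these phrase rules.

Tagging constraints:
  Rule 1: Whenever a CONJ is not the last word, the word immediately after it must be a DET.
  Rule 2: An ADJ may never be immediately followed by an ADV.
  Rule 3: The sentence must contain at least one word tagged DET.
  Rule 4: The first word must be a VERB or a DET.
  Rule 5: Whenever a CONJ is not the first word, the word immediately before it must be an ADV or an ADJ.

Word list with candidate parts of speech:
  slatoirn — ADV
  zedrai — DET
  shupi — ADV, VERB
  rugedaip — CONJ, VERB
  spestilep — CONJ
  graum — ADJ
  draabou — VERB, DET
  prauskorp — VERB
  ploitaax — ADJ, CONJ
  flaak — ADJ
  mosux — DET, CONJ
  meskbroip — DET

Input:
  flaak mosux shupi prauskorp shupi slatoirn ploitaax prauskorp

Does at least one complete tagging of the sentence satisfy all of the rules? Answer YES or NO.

Candidates per position — 1:flaak {ADJ}; 2:mosux {DET,CONJ}; 3:shupi {ADV,VERB}; 4:prauskorp {VERB}; 5:shupi {ADV,VERB}; 6:slatoirn {ADV}; 7:ploitaax {ADJ,CONJ}; 8:prauskorp {VERB}.
Rule 4 cannot be satisfied by any choice of tags from the lexicon.
So there is no consistent tagging.

NO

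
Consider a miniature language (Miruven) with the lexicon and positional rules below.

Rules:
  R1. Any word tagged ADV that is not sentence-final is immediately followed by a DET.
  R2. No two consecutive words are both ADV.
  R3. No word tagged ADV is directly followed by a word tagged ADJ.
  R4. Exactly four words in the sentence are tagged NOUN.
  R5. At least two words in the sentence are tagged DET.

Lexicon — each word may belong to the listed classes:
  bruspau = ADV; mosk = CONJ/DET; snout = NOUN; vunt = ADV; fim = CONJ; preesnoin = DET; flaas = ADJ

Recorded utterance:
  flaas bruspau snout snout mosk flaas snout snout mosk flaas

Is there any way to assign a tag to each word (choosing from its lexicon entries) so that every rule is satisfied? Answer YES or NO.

Candidates per position — 1:flaas {ADJ}; 2:bruspau {ADV}; 3:snout {NOUN}; 4:snout {NOUN}; 5:mosk {CONJ,DET}; 6:flaas {ADJ}; 7:snout {NOUN}; 8:snout {NOUN}; 9:mosk {CONJ,DET}; 10:flaas {ADJ}.
Rule 1 cannot be satisfied by any choice of tags from the lexicon.
So there is no consistent tagging.

NO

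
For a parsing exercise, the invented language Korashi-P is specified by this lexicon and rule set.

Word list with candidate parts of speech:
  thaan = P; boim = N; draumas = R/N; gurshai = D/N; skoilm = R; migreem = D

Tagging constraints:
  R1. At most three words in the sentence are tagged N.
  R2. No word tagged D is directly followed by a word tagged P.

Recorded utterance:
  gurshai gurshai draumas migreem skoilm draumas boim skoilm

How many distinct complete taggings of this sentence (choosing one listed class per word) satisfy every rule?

11

Candidates per position — 1:gurshai {D,N}; 2:gurshai {D,N}; 3:draumas {R,N}; 4:migreem {D}; 5:skoilm {R}; 6:draumas {R,N}; 7:boim {N}; 8:skoilm {R}.
There are 16 candidate sequences in total.
Checking each against the rules leaves 11 sequences.
Count = 11.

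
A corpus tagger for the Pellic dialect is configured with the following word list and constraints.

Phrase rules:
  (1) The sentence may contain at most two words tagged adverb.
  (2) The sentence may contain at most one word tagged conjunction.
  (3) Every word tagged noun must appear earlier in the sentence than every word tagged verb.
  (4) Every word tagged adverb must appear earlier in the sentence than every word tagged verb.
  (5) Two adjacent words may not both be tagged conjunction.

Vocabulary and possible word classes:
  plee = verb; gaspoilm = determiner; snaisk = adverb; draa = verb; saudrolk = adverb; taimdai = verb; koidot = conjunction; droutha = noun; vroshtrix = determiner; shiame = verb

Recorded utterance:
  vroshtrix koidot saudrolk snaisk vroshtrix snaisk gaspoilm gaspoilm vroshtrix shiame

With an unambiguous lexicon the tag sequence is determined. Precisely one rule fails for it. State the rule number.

Fixed tagging: determiner conjunction adverb adverb determiner adverb determiner determiner determiner verb.
Rule check: R1 violated, R2 holds, R3 holds, R4 holds, R5 holds.
Only rule 1 fails.

1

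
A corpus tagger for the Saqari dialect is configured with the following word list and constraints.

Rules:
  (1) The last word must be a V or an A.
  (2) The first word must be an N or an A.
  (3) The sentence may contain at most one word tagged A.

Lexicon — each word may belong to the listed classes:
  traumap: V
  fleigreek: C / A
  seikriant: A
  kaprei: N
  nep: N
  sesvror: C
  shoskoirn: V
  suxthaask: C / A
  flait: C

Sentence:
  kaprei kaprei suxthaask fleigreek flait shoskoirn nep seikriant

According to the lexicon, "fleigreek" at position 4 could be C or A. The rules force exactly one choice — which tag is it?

C

Candidates per position — 1:kaprei {N}; 2:kaprei {N}; 3:suxthaask {C,A}; 4:fleigreek {C,A}; 5:flait {C}; 6:shoskoirn {V}; 7:nep {N}; 8:seikriant {A}.
Position 3: A is ruled out by rule 3; that leaves C.
Position 4: A is ruled out by rule 3; that leaves C.
The only consistent sequence is: N N C C C V N A.
Verifying each rule — rule 1 satisfied; rule 2 satisfied; rule 3 satisfied.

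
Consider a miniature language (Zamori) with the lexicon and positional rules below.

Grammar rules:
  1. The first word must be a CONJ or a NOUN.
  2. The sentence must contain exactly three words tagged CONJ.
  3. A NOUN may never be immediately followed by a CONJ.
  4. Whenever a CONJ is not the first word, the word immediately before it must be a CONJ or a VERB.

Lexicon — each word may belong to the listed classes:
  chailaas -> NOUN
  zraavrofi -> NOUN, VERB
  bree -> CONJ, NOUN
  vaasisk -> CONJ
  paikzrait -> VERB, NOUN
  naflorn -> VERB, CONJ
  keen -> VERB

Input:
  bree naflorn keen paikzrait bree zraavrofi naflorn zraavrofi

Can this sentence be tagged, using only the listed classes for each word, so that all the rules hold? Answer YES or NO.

Candidates per position — 1:bree {CONJ,NOUN}; 2:naflorn {VERB,CONJ}; 3:keen {VERB}; 4:paikzrait {VERB,NOUN}; 5:bree {CONJ,NOUN}; 6:zraavrofi {NOUN,VERB}; 7:naflorn {VERB,CONJ}; 8:zraavrofi {NOUN,VERB}.
One satisfying assignment: CONJ CONJ VERB NOUN NOUN VERB CONJ NOUN.
Check: rule 1 ok; rule 2 ok; rule 3 ok; rule 4 ok.

YES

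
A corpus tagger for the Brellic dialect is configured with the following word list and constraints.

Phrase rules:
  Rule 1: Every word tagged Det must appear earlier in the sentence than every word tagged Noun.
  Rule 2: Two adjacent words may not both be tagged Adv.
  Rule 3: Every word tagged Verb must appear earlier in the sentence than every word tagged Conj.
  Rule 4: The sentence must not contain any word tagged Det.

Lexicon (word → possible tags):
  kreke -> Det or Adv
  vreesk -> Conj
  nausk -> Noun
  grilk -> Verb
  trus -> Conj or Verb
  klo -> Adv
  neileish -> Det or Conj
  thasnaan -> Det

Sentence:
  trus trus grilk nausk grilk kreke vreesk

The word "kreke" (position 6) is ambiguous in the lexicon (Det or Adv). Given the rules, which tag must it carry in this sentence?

Candidates per position — 1:trus {Conj,Verb}; 2:trus {Conj,Verb}; 3:grilk {Verb}; 4:nausk {Noun}; 5:grilk {Verb}; 6:kreke {Det,Adv}; 7:vreesk {Conj}.
Position 1: Conj is ruled out by rule 3; that leaves Verb.
Position 2: Conj is ruled out by rule 3; that leaves Verb.
Position 6: Det is ruled out by rule 1; that leaves Adv.
So the tagging must be: Verb Verb Verb Noun Verb Adv Conj.
Verifying each rule — rule 1 ok; rule 2 ok; rule 3 ok; rule 4 ok.

Adv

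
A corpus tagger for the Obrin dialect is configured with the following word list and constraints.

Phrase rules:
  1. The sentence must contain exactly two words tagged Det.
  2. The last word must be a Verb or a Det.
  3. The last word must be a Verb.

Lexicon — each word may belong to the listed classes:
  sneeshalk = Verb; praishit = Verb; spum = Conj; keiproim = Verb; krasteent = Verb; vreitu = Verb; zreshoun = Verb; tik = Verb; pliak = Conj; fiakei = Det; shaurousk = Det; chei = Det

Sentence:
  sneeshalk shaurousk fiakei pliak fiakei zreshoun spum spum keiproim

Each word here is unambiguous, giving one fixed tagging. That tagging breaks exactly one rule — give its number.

1

Fixed tagging: Verb Det Det Conj Det Verb Conj Conj Verb.
Rule check: R1 fail, R2 pass, R3 pass.
Only rule 1 fails.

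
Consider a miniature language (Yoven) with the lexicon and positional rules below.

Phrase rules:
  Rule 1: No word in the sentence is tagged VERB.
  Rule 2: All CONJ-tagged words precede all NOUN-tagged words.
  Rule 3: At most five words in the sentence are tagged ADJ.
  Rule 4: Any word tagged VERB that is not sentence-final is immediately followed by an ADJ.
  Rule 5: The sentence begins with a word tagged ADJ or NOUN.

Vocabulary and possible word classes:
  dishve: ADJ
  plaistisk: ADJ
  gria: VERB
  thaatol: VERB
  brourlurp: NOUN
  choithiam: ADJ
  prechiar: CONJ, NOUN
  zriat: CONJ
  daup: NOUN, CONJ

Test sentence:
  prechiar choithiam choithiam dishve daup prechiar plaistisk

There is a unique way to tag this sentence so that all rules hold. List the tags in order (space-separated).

Candidates per position — 1:prechiar {CONJ,NOUN}; 2:choithiam {ADJ}; 3:choithiam {ADJ}; 4:dishve {ADJ}; 5:daup {NOUN,CONJ}; 6:prechiar {CONJ,NOUN}; 7:plaistisk {ADJ}.
Position 1: tagging it CONJ would leave rule 5 unsatisfiable, so it must be NOUN.
Position 5: tagging it CONJ would leave rule 2 unsatisfiable, so it must be NOUN.
Position 6: tagging it CONJ would leave rule 2 unsatisfiable, so it must be NOUN.
So the tagging must be: NOUN ADJ ADJ ADJ NOUN NOUN ADJ.
Check: rule 1 ok; rule 2 ok; rule 3 ok; rule 4 ok; rule 5 ok.

NOUN ADJ ADJ ADJ NOUN NOUN ADJ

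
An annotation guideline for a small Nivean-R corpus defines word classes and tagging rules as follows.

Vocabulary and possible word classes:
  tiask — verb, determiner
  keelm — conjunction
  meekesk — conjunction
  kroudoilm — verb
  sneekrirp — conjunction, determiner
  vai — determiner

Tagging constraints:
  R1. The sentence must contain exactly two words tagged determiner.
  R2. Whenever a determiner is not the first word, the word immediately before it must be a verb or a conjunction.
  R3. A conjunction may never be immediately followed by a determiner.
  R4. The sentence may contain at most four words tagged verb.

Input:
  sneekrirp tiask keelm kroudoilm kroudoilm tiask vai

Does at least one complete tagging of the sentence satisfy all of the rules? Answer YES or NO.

YES

Candidates per position — 1:sneekrirp {conjunction,determiner}; 2:tiask {verb,determiner}; 3:keelm {conjunction}; 4:kroudoilm {verb}; 5:kroudoilm {verb}; 6:tiask {verb,determiner}; 7:vai {determiner}.
One satisfying assignment: determiner verb conjunction verb verb verb determiner.
Rule-by-rule: rule 1 ✓; rule 2 ✓; rule 3 ✓; rule 4 ✓.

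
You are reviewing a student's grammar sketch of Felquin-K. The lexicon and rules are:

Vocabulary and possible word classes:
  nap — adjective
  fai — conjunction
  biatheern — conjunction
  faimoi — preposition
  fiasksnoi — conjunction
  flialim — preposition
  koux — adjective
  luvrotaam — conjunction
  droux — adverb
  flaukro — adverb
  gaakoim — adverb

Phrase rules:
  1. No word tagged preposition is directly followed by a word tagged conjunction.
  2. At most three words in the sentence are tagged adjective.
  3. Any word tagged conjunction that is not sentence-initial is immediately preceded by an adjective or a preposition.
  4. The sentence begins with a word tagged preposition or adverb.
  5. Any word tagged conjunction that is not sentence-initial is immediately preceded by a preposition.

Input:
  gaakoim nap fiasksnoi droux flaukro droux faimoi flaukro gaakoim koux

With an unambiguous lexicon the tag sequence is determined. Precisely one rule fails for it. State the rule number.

5

Fixed tagging: adverb adjective conjunction adverb adverb adverb preposition adverb adverb adjective.
Checking each rule: R1 pass, R2 pass, R3 pass, R4 pass, R5 fail.
Only rule 5 fails.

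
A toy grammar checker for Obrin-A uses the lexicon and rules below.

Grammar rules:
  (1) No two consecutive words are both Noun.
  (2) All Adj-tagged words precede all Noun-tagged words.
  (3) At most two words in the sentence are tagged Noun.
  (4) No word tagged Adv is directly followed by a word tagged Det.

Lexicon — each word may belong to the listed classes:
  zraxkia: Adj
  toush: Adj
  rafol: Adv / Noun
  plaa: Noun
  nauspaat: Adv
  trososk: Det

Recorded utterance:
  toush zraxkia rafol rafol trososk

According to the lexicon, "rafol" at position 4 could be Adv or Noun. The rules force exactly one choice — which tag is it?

Noun

Candidates per position — 1:toush {Adj}; 2:zraxkia {Adj}; 3:rafol {Adv,Noun}; 4:rafol {Adv,Noun}; 5:trososk {Det}.
Position 4: tagging it Adv would leave rule 4 unsatisfiable, so it must be Noun.
Position 3: tagging it Noun would leave rule 1 unsatisfiable, so it must be Adv.
The unique satisfying tagging is: Adj Adj Adv Noun Det.
Verifying each rule — rule 1 ok; rule 2 ok; rule 3 ok; rule 4 ok.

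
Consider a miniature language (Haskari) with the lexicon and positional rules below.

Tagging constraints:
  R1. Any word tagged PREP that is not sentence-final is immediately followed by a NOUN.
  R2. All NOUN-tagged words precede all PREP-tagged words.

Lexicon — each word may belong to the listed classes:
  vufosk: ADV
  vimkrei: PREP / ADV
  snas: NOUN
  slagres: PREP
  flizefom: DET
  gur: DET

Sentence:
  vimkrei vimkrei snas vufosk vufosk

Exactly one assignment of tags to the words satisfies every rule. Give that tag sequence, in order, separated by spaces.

ADV ADV NOUN ADV ADV

Candidates per position — 1:vimkrei {PREP,ADV}; 2:vimkrei {PREP,ADV}; 3:snas {NOUN}; 4:vufosk {ADV}; 5:vufosk {ADV}.
Word 1 cannot be PREP — rule 1 would then fail for every completion. It is ADV.
Word 2 cannot be PREP — rule 2 would then fail for every completion. It is ADV.
The unique satisfying tagging is: ADV ADV NOUN ADV ADV.
Check: rule 1 ✓; rule 2 ✓.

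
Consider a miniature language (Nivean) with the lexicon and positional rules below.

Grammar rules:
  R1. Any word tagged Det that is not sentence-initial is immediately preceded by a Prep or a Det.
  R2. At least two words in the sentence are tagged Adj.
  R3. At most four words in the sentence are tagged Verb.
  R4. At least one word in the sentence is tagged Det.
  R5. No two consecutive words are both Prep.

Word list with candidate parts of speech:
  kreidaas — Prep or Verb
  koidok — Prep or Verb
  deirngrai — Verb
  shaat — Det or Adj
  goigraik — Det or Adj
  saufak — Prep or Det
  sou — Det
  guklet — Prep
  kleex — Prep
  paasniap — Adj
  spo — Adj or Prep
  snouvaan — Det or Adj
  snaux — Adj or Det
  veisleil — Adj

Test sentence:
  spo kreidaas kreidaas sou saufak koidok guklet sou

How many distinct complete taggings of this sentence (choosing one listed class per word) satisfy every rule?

0

Candidates per position — 1:spo {Adj,Prep}; 2:kreidaas {Prep,Verb}; 3:kreidaas {Prep,Verb}; 4:sou {Det}; 5:saufak {Prep,Det}; 6:koidok {Prep,Verb}; 7:guklet {Prep}; 8:sou {Det}.
There are 32 candidate sequences in total.
Rule 2 cannot be satisfied by any choice of tags from the lexicon.
So there is no consistent tagging.
Count = 0.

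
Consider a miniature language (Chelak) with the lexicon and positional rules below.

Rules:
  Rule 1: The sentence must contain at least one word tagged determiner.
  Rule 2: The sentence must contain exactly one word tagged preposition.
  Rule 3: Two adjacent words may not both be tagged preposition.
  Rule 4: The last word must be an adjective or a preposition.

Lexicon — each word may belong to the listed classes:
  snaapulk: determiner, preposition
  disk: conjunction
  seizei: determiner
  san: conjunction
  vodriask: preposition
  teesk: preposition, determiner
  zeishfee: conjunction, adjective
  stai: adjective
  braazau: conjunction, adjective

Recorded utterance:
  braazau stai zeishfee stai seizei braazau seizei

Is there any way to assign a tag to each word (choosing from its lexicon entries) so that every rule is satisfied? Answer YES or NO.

Candidates per position — 1:braazau {conjunction,adjective}; 2:stai {adjective}; 3:zeishfee {conjunction,adjective}; 4:stai {adjective}; 5:seizei {determiner}; 6:braazau {conjunction,adjective}; 7:seizei {determiner}.
Rule 2 cannot be satisfied by any choice of tags from the lexicon.
So there is no consistent tagging.

NO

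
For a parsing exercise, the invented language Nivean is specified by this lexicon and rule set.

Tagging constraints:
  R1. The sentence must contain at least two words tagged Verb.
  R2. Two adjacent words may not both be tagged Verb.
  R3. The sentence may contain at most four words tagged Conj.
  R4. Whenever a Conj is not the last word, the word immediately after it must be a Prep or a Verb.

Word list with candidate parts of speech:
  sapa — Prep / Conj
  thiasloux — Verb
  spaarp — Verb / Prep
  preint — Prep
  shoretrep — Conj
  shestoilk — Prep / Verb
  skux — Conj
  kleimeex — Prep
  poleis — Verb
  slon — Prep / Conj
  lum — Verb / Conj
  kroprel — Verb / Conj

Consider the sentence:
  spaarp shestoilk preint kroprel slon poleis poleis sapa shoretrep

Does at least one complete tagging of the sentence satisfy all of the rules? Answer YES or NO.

NO

Candidates per position — 1:spaarp {Verb,Prep}; 2:shestoilk {Prep,Verb}; 3:preint {Prep}; 4:kroprel {Verb,Conj}; 5:slon {Prep,Conj}; 6:poleis {Verb}; 7:poleis {Verb}; 8:sapa {Prep,Conj}; 9:shoretrep {Conj}.
Rule 2 cannot be satisfied by any choice of tags from the lexicon.
So there is no consistent tagging.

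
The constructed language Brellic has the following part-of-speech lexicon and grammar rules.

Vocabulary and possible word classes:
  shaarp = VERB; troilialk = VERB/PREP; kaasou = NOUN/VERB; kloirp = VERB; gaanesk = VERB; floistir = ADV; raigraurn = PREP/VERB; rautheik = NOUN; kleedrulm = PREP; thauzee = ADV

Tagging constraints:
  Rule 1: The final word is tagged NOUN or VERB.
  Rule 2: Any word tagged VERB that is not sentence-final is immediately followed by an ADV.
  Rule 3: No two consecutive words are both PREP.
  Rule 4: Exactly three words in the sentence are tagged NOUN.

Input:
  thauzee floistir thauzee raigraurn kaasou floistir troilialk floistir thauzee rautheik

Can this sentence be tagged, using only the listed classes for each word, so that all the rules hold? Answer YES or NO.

NO

Candidates per position — 1:thauzee {ADV}; 2:floistir {ADV}; 3:thauzee {ADV}; 4:raigraurn {PREP,VERB}; 5:kaasou {NOUN,VERB}; 6:floistir {ADV}; 7:troilialk {VERB,PREP}; 8:floistir {ADV}; 9:thauzee {ADV}; 10:rautheik {NOUN}.
Rule 4 cannot be satisfied by any choice of tags from the lexicon.
So there is no consistent tagging.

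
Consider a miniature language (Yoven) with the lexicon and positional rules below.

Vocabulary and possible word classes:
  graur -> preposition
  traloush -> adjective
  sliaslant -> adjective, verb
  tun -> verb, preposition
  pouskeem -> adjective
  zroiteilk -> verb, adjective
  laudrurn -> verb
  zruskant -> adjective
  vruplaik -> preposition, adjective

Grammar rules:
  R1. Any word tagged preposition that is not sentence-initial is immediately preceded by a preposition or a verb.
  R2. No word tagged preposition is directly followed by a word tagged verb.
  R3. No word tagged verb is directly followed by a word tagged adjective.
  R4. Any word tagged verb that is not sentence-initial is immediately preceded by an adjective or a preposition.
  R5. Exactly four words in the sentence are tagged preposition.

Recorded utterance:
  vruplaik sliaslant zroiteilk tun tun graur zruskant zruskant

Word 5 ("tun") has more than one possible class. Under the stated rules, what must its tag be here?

Candidates per position — 1:vruplaik {preposition,adjective}; 2:sliaslant {adjective,verb}; 3:zroiteilk {verb,adjective}; 4:tun {verb,preposition}; 5:tun {verb,preposition}; 6:graur {preposition}; 7:zruskant {adjective}; 8:zruskant {adjective}.
Word 1 cannot be adjective — rule 5 would then fail for every completion. It is preposition.
Word 2 cannot be verb — rule 2 would then fail for every completion. It is adjective.
Word 4 cannot be verb — rule 5 would then fail for every completion. It is preposition.
Word 5 cannot be verb — rule 2 would then fail for every completion. It is preposition.
Word 3 cannot be adjective — rule 1 would then fail for every completion. It is verb.
So the tagging must be: preposition adjective verb preposition preposition preposition adjective adjective.
Check: rule 1 satisfied; rule 2 satisfied; rule 3 satisfied; rule 4 satisfied; rule 5 satisfied.

preposition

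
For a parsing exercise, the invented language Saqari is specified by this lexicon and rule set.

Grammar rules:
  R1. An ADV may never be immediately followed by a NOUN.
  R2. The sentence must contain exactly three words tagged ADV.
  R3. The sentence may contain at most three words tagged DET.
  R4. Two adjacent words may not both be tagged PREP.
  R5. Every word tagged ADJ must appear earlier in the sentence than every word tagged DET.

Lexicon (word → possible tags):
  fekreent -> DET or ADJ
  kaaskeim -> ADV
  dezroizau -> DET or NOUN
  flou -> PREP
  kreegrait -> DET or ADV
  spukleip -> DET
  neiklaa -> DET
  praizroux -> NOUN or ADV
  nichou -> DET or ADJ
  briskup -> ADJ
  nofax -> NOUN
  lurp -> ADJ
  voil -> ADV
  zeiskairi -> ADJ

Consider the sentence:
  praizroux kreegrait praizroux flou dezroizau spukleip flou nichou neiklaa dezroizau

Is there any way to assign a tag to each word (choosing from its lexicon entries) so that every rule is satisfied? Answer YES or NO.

Candidates per position — 1:praizroux {NOUN,ADV}; 2:kreegrait {DET,ADV}; 3:praizroux {NOUN,ADV}; 4:flou {PREP}; 5:dezroizau {DET,NOUN}; 6:spukleip {DET}; 7:flou {PREP}; 8:nichou {DET,ADJ}; 9:neiklaa {DET}; 10:dezroizau {DET,NOUN}.
One satisfying assignment: ADV ADV ADV PREP NOUN DET PREP DET DET NOUN.
Checking: rule 1 holds; rule 2 holds; rule 3 holds; rule 4 holds; rule 5 holds.

YES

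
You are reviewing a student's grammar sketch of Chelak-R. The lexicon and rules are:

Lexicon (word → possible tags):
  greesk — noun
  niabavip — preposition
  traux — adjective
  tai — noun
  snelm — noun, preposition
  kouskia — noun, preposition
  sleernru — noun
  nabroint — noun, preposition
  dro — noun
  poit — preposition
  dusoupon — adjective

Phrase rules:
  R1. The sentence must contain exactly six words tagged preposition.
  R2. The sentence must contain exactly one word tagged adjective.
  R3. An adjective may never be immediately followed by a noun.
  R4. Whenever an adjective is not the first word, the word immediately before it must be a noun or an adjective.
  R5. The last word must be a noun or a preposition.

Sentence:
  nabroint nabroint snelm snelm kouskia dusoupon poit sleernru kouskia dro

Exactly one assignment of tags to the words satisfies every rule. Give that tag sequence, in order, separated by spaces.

preposition preposition preposition preposition noun adjective preposition noun preposition noun

Candidates per position — 1:nabroint {noun,preposition}; 2:nabroint {noun,preposition}; 3:snelm {noun,preposition}; 4:snelm {noun,preposition}; 5:kouskia {noun,preposition}; 6:dusoupon {adjective}; 7:poit {preposition}; 8:sleernru {noun}; 9:kouskia {noun,preposition}; 10:dro {noun}.
If word 5 were preposition, no tagging could satisfy rule 4; so word 5 is noun.
If word 9 were noun, no tagging could satisfy rule 1; so word 9 is preposition.
If word 1 were noun, no tagging could satisfy rule 1; so word 1 is preposition.
If word 2 were noun, no tagging could satisfy rule 1; so word 2 is preposition.
If word 3 were noun, no tagging could satisfy rule 1; so word 3 is preposition.
If word 4 were noun, no tagging could satisfy rule 1; so word 4 is preposition.
The unique satisfying tagging is: preposition preposition preposition preposition noun adjective preposition noun preposition noun.
Rule-by-rule: rule 1 satisfied; rule 2 satisfied; rule 3 satisfied; rule 4 satisfied; rule 5 satisfied.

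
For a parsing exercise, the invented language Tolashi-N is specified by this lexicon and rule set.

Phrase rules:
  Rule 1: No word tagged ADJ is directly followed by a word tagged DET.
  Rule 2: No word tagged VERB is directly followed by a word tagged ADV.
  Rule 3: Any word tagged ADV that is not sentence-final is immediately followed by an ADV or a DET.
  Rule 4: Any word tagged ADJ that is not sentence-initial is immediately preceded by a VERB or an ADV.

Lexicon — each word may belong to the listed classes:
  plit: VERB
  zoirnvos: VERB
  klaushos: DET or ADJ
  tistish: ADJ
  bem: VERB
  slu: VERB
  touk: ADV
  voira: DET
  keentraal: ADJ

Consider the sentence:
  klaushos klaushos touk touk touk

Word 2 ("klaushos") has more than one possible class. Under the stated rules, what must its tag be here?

Candidates per position — 1:klaushos {DET,ADJ}; 2:klaushos {DET,ADJ}; 3:touk {ADV}; 4:touk {ADV}; 5:touk {ADV}.
Position 2: tagging it ADJ would leave rule 4 unsatisfiable, so it must be DET.
Position 1: tagging it ADJ would leave rule 1 unsatisfiable, so it must be DET.
So the tagging must be: DET DET ADV ADV ADV.
Check: rule 1 satisfied; rule 2 satisfied; rule 3 satisfied; rule 4 satisfied.

DET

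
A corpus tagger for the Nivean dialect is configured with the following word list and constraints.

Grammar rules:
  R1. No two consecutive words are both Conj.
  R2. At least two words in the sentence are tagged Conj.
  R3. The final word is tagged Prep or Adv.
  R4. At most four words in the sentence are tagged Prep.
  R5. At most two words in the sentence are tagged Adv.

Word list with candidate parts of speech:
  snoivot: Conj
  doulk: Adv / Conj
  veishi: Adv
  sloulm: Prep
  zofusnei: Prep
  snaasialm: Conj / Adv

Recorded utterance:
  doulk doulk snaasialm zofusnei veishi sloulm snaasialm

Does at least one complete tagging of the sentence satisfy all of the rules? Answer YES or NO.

Candidates per position — 1:doulk {Adv,Conj}; 2:doulk {Adv,Conj}; 3:snaasialm {Conj,Adv}; 4:zofusnei {Prep}; 5:veishi {Adv}; 6:sloulm {Prep}; 7:snaasialm {Conj,Adv}.
Every candidate sequence violates at least one rule; no consistent tagging exists.

NO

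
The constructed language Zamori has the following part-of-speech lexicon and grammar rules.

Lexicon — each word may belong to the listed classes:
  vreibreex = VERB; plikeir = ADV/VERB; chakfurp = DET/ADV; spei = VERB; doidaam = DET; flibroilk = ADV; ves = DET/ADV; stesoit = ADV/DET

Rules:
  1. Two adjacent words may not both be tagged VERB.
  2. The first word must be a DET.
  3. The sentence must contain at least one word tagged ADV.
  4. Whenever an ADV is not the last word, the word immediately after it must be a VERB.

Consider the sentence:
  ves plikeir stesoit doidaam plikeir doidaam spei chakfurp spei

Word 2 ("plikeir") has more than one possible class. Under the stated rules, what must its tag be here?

Candidates per position — 1:ves {DET,ADV}; 2:plikeir {ADV,VERB}; 3:stesoit {ADV,DET}; 4:doidaam {DET}; 5:plikeir {ADV,VERB}; 6:doidaam {DET}; 7:spei {VERB}; 8:chakfurp {DET,ADV}; 9:spei {VERB}.
Position 1: tagging it ADV would leave rule 2 unsatisfiable, so it must be DET.
Position 2: tagging it ADV would leave rule 4 unsatisfiable, so it must be VERB.
Position 3: tagging it ADV would leave rule 4 unsatisfiable, so it must be DET.
Position 5: tagging it ADV would leave rule 4 unsatisfiable, so it must be VERB.
Position 8: tagging it DET would leave rule 3 unsatisfiable, so it must be ADV.
The unique satisfying tagging is: DET VERB DET DET VERB DET VERB ADV VERB.
Rule-by-rule: rule 1 ✓; rule 2 ✓; rule 3 ✓; rule 4 ✓.

VERB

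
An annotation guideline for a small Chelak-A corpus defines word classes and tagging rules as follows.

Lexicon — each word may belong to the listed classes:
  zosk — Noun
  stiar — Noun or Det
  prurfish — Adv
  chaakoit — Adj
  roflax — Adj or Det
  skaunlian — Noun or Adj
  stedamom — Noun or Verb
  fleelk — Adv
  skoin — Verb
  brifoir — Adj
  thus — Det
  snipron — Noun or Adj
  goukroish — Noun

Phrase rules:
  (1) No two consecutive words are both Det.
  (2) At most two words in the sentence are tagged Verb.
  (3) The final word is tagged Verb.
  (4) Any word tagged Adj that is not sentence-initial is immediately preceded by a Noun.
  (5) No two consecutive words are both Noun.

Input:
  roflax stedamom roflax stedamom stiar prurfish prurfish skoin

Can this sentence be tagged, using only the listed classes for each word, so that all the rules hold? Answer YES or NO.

YES

Candidates per position — 1:roflax {Adj,Det}; 2:stedamom {Noun,Verb}; 3:roflax {Adj,Det}; 4:stedamom {Noun,Verb}; 5:stiar {Noun,Det}; 6:prurfish {Adv}; 7:prurfish {Adv}; 8:skoin {Verb}.
One satisfying assignment: Det Noun Det Verb Det Adv Adv Verb.
Rule-by-rule: rule 1 ✓; rule 2 ✓; rule 3 ✓; rule 4 ✓; rule 5 ✓.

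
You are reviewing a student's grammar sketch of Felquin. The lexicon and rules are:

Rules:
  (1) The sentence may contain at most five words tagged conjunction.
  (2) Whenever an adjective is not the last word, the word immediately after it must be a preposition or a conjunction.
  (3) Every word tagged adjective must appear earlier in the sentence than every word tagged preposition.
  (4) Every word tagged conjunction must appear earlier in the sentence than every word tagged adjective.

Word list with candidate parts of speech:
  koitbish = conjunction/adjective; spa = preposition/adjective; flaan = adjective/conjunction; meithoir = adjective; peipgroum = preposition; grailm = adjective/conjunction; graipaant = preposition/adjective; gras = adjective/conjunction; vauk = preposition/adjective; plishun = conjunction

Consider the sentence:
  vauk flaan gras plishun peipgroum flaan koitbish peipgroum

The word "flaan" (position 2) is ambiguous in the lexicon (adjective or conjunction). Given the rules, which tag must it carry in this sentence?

Candidates per position — 1:vauk {preposition,adjective}; 2:flaan {adjective,conjunction}; 3:gras {adjective,conjunction}; 4:plishun {conjunction}; 5:peipgroum {preposition}; 6:flaan {adjective,conjunction}; 7:koitbish {conjunction,adjective}; 8:peipgroum {preposition}.
Word 1 cannot be adjective — rule 4 would then fail for every completion. It is preposition.
Word 2 cannot be adjective — rule 3 would then fail for every completion. It is conjunction.
Word 3 cannot be adjective — rule 3 would then fail for every completion. It is conjunction.
Word 6 cannot be adjective — rule 3 would then fail for every completion. It is conjunction.
Word 7 cannot be adjective — rule 3 would then fail for every completion. It is conjunction.
The unique satisfying tagging is: preposition conjunction conjunction conjunction preposition conjunction conjunction preposition.
Check: rule 1 ok; rule 2 ok; rule 3 ok; rule 4 ok.

conjunction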